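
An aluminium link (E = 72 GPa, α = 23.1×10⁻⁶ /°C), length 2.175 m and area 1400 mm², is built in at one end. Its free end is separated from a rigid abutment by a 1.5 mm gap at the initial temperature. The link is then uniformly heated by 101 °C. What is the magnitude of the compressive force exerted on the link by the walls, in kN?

P ≈ 166 kN

Free thermal elongation = αΔT L = 23.1×10⁻⁶ × 101 × 2175 = 5.074 mm.
The gap closes (δ_free > 1.5 mm) and the wall then resists a further 5.074 − 1.5 = 3.574 mm of expansion.
So σ = E(δ_free − g)/L = 72×10³ × 3.574/2175 = 118.3 MPa.
Force on the wall = σA = 118.3 × 1400 mm² = 165.7 kN.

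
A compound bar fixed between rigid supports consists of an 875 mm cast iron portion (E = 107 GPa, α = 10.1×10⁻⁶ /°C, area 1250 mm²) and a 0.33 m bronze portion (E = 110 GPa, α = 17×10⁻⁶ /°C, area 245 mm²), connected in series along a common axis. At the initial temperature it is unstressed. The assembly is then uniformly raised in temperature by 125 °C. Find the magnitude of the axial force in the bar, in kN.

With the walls removed the bar would change length by δ_free = Σ αᵢΔT Lᵢ = 10.1×10⁻⁶×125×875 + 17×10⁻⁶×125×330 = 1.806 mm.
The rigid supports impose zero overall length change; the single axial force P common to all segments must satisfy P Σ Lᵢ/(AᵢEᵢ) = δ_free.
Σ Lᵢ/(AᵢEᵢ) = 875/(1250×107×10³) + 330/(245×110×10³) = 1.879×10⁻⁵ mm/N.
Hence P = δ_free / Σ(L/AE) = 1.806/1.879×10⁻⁵ = 96.13 kN (compressive).

P ≈ 96.1 kN (compressive)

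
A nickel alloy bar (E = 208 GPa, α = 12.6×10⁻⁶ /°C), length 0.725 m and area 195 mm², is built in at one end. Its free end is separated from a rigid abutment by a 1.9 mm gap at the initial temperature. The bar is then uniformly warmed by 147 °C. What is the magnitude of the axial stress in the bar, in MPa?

Free thermal elongation = αΔT L = 12.6×10⁻⁶ × 147 × 725 = 1.343 mm.
Since δ_free = 1.34 mm is less than the 1.9 mm gap, the bar never touches the wall. No axial force develops.

σ ≈ 0 MPa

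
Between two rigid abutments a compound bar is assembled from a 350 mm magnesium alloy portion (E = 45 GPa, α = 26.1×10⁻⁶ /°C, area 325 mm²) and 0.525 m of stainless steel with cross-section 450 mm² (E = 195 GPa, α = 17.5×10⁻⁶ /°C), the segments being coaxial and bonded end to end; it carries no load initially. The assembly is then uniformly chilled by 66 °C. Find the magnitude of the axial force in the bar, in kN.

P ≈ 40.4 kN (tensile)

With the walls removed the bar would change length by δ_free = Σ αᵢΔT Lᵢ = 26.1×10⁻⁶×66×350 + 17.5×10⁻⁶×66×525 = 1.209 mm.
Since the ends are fixed, an axial force P builds up, equal in every segment, with P · Σ Lᵢ/(AᵢEᵢ) = δ_free.
Σ Lᵢ/(AᵢEᵢ) = 350/(325×45×10³) + 525/(450×195×10³) = 2.991×10⁻⁵ mm/N.
So P = 1.209 / 2.991×10⁻⁵ = 40.42 kN, tensile.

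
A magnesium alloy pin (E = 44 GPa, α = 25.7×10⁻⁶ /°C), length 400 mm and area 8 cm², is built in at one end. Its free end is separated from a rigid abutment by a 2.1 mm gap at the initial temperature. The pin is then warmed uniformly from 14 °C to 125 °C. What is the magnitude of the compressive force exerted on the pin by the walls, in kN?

P ≈ 0 kN

Unrestrained expansion: δ_free = αΔT L = 25.7×10⁻⁶ × 111 × 400 = 1.141 mm.
This is smaller than the 2.1 mm clearance, so the pin expands freely without reaching the stop — the stress is zero.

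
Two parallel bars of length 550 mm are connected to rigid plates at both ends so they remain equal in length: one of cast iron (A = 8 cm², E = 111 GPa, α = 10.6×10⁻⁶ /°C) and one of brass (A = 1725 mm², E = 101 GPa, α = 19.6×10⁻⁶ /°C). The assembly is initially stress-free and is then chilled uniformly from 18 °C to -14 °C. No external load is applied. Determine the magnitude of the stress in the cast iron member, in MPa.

σ ≈ 21.2 MPa (compressive)

Equilibrium of a rigid end plate with no external load gives equal and opposite internal forces ±P in the two members. Since α_{brass} > α_{cast iron}, cooling drives the brass into tension and the cast iron into compression.
Setting the final lengths equal and cancelling L: (α₁ − α₂)ΔT = P/(A₁E₁) + P/(A₂E₂).
|α₁ − α₂|·ΔT = 9×10⁻⁶ × 32 = 0.000288.
1/(A₁E₁) + 1/(A₂E₂) = 1/(800×111×10³) + 1/(1725×101×10³) = 1.7×10⁻⁸ N⁻¹.
P = 0.000288 / 1.7×10⁻⁸ = 16940 N = 16.94 kN.
σ_{cast iron} = P/A₁ = 16940/800 = 21.18 MPa, compressive.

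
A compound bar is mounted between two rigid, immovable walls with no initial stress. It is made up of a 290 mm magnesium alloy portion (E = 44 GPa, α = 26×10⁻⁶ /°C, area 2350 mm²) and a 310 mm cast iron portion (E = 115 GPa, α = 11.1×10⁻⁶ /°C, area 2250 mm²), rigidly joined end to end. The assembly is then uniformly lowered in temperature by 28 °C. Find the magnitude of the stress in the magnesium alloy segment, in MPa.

With the walls removed the bar would change length by δ_free = Σ αᵢΔT Lᵢ = 26×10⁻⁶×28×290 + 11.1×10⁻⁶×28×310 = 0.3075 mm.
Since the ends are fixed, an axial force P builds up, equal in every segment, with P · Σ Lᵢ/(AᵢEᵢ) = δ_free.
The series flexibility is Σ Lᵢ/(AᵢEᵢ) = 290/(2350×44×10³) + 310/(2250×115×10³) = 4.003×10⁻⁶ mm/N.
Hence P = δ_free / Σ(L/AE) = 0.3075/4.003×10⁻⁶ = 76.81 kN (tensile).
σ_{magnesium alloy} = P / A = 76810 / 2350 = 32.69 MPa.

σ ≈ 32.7 MPa (tensile)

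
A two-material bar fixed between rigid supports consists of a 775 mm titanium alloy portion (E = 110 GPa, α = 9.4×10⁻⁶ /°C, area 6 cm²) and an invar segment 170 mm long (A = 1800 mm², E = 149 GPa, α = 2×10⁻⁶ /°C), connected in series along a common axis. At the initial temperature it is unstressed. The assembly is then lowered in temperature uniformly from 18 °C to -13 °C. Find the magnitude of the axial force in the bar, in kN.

P ≈ 19.1 kN (tensile)

Free thermal contraction of the whole bar: Σ αᵢΔT Lᵢ = 9.4×10⁻⁶×31×775 + 2×10⁻⁶×31×170 = 0.2364 mm.
The rigid supports impose zero overall length change; the single axial force P common to all segments must satisfy P Σ Lᵢ/(AᵢEᵢ) = δ_free.
The series flexibility is Σ Lᵢ/(AᵢEᵢ) = 775/(600×110×10³) + 170/(1800×149×10³) = 1.238×10⁻⁵ mm/N.
Hence P = δ_free / Σ(L/AE) = 0.2364/1.238×10⁻⁵ = 19.1 kN (tensile).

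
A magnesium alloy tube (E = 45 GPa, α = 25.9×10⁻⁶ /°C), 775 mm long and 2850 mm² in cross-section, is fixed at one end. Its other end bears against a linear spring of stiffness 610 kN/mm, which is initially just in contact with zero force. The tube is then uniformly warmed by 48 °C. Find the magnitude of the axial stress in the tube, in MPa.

If the spring were absent the tube would lengthen by αΔT L = 25.9×10⁻⁶ × 48 × 775 = 0.9635 mm.
Let P be the compressive force at the spring. The tube shortens elastically by PL/(AE) and the spring compresses by P/k; together these equal δ_free.
So P = δ_free / [L/(AE) + 1/k] = 0.9635 / [ 775/(2850×45×10³) + 1/(610×10³) ].
P = 0.9635 / 7.682×10⁻⁶ = 125400 N.
σ = P/A = 125400/2850 = 44.01 MPa.

σ ≈ 44 MPa (compressive)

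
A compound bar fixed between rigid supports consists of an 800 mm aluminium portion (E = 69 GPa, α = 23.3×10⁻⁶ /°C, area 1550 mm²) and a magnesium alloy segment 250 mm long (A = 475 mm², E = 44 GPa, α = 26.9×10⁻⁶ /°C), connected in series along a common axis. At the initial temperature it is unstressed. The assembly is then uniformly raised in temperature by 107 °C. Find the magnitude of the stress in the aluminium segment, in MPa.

σ ≈ 90.1 MPa (compressive)

Free thermal expansion of the whole bar: Σ αᵢΔT Lᵢ = 23.3×10⁻⁶×107×800 + 26.9×10⁻⁶×107×250 = 2.714 mm.
Since the ends are fixed, an axial force P builds up, equal in every segment, with P · Σ Lᵢ/(AᵢEᵢ) = δ_free.
The series flexibility is Σ Lᵢ/(AᵢEᵢ) = 800/(1550×69×10³) + 250/(475×44×10³) = 1.944×10⁻⁵ mm/N.
P = 2.714 / 1.944×10⁻⁵ = 139600 N = 139.6 kN, compressive.
σ_{aluminium} = P / A = 139600 / 1550 = 90.06 MPa.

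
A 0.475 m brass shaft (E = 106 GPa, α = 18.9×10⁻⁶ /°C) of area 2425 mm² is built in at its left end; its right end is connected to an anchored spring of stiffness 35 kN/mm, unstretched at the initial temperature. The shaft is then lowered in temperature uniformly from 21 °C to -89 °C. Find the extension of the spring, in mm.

The unrestrained thermal change is αΔT L = 18.9×10⁻⁶ × 110 × 475 = 0.9875 mm.
Let P be the tensile force in the spring. The shaft extends elastically by PL/(AE) and the spring stretches by P/k; together these equal δ_free.
So P = δ_free / [L/(AE) + 1/k] = 0.9875 / [ 475/(2425×106×10³) + 1/(35×10³) ].
P = 0.9875 / 3.042×10⁻⁵ = 32460 N.
Spring extension = P/k = 32460/(35×10³) = 0.9275 mm.

δ ≈ 0.928 mm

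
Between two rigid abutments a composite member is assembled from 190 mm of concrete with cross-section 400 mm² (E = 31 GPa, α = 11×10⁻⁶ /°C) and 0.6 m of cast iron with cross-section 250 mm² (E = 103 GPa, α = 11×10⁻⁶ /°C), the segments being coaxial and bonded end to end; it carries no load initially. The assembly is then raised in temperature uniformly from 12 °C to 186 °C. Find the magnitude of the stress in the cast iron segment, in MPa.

σ ≈ 157 MPa (compressive)

With the walls removed the bar would change length by δ_free = Σ αᵢΔT Lᵢ = 11×10⁻⁶×174×190 + 11×10⁻⁶×174×600 = 1.512 mm.
The rigid supports impose zero overall length change; the single axial force P common to all segments must satisfy P Σ Lᵢ/(AᵢEᵢ) = δ_free.
Σ Lᵢ/(AᵢEᵢ) = 190/(400×31×10³) + 600/(250×103×10³) = 3.862×10⁻⁵ mm/N.
So P = 1.512 / 3.862×10⁻⁵ = 39.15 kN, compressive.
σ_{cast iron} = P / A = 39150 / 250 = 156.6 MPa.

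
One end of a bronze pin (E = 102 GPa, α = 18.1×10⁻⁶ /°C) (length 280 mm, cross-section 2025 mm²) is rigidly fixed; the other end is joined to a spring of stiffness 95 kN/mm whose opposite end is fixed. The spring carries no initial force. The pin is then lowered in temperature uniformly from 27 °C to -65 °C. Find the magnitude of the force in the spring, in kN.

P ≈ 39.2 kN

If the spring were absent the pin would shorten by αΔT L = 18.1×10⁻⁶ × 92 × 280 = 0.4663 mm.
With a force P in the spring, the elastic change of the pin is PL/(AE) and that of the spring is P/k; compatibility requires their sum to equal δ_free.
So P = δ_free / [L/(AE) + 1/k] = 0.4663 / [ 280/(2025×102×10³) + 1/(95×10³) ].
P = 0.4663 / 1.188×10⁻⁵ = 39240 N.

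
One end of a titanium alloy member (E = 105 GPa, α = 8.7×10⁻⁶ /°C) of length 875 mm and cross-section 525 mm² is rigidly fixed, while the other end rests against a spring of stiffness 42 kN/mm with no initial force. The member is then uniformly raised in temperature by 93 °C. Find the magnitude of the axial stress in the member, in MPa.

If the spring were absent the member would lengthen by αΔT L = 8.7×10⁻⁶ × 93 × 875 = 0.708 mm.
With a force P in the spring, the elastic change of the member is PL/(AE) and that of the spring is P/k; compatibility requires their sum to equal δ_free.
P [ L/(AE) + 1/k ] = δ_free → P [ 875/(525×105×10³) + 1/(42×10³) ] = 0.708.
P = 0.708 / 3.968×10⁻⁵ = 17840 N.
σ = P/A = 17840/525 = 33.98 MPa.

σ ≈ 34 MPa (compressive)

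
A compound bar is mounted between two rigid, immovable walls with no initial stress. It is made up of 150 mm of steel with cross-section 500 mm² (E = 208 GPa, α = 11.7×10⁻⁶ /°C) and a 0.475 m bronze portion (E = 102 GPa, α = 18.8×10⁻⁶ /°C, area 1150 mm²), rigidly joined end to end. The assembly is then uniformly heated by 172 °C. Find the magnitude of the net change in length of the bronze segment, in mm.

|ΔL| ≈ 0.181 mm

If the supports were absent, the total length change would be Σ αᵢΔT Lᵢ = 11.7×10⁻⁶×172×150 + 18.8×10⁻⁶×172×475 = 1.838 mm.
The walls prevent any net length change, so an axial force P (same in every segment) develops. Compatibility: P · Σ Lᵢ/(AᵢEᵢ) = δ_free.
The series flexibility is Σ Lᵢ/(AᵢEᵢ) = 150/(500×208×10³) + 475/(1150×102×10³) = 5.492×10⁻⁶ mm/N.
P = 1.838 / 5.492×10⁻⁶ = 334700 N = 334.7 kN, compressive.
For the bronze segment, free thermal change = 18.8×10⁻⁶×172×475 = 1.536 mm and elastic change from P = 334700×475/(1150×102×10³) = 1.355 mm; these oppose, so the net change is 0.181 mm (segment lengthens).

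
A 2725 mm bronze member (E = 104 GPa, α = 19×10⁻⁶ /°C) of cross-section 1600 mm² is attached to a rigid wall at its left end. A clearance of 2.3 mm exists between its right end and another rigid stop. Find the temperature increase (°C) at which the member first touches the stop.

Contact occurs when the free expansion equals the gap: αΔT L = 2.3 mm.
So ΔT = g/(αL) = 2.3/(19×10⁻⁶ × 2725) = 44.42 °C.

ΔT ≈ 44.4 °C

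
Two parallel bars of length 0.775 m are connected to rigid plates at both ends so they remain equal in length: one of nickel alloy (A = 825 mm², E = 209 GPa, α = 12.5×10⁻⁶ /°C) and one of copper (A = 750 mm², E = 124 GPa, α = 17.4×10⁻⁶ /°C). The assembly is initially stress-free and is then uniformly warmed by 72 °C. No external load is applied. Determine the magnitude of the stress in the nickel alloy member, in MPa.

σ ≈ 25.8 MPa (tensile)

Equilibrium of a rigid end plate with no external load gives equal and opposite internal forces ±P in the two members. Since α_{copper} > α_{nickel alloy}, heating drives the copper into compression and the nickel alloy into tension.
Compatibility of the two members (thermal + elastic change equal): (α₁ − α₂)ΔT = P·[1/(A₁E₁) + 1/(A₂E₂)].
|α₁ − α₂|·ΔT = 4.9×10⁻⁶ × 72 = 0.0003528.
1/(A₁E₁) + 1/(A₂E₂) = 1/(825×209×10³) + 1/(750×124×10³) = 1.655×10⁻⁸ N⁻¹.
P = 0.0003528 / 1.655×10⁻⁸ = 21310 N = 21.31 kN.
σ_{nickel alloy} = P/A₁ = 21310/825 = 25.84 MPa, tensile.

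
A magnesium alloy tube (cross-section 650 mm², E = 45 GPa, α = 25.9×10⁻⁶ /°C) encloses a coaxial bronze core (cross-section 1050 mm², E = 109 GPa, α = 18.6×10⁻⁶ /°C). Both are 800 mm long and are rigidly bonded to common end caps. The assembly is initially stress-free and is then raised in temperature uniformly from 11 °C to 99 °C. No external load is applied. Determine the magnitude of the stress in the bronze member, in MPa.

σ ≈ 14.3 MPa (tensile)

Equilibrium of a rigid end plate with no external load gives equal and opposite internal forces ±P in the two members. Since α_{magnesium alloy} > α_{bronze}, heating drives the magnesium alloy into compression and the bronze into tension.
Setting the final lengths equal and cancelling L: (α₁ − α₂)ΔT = P/(A₁E₁) + P/(A₂E₂).
|α₁ − α₂|·ΔT = 7.3×10⁻⁶ × 88 = 0.0006424.
1/(A₁E₁) + 1/(A₂E₂) = 1/(650×45×10³) + 1/(1050×109×10³) = 4.293×10⁻⁸ N⁻¹.
So P = 0.0006424 / 4.293×10⁻⁸ = 14.97 kN.
σ_{bronze} = P/A₂ = 14970/1050 = 14.25 MPa, tensile.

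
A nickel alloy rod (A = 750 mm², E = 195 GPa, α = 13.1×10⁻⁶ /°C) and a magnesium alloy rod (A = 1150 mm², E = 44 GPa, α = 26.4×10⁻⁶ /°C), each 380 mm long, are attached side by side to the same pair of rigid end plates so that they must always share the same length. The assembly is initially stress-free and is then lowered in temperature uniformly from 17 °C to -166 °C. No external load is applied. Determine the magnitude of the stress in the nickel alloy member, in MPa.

The magnesium alloy has the larger α, so on cooling it would change length more than the nickel alloy if both were free. The rigid plates force a common final length, so the magnesium alloy is put into tension and the nickel alloy into compression, with equal and opposite forces P (no external load).
Setting the final lengths equal and cancelling L: (α₁ − α₂)ΔT = P/(A₁E₁) + P/(A₂E₂).
|α₁ − α₂|·ΔT = 13.3×10⁻⁶ × 183 = 0.002434.
1/(A₁E₁) + 1/(A₂E₂) = 1/(750×195×10³) + 1/(1150×44×10³) = 2.66×10⁻⁸ N⁻¹.
P = 0.002434 / 2.66×10⁻⁸ = 91500 N = 91.5 kN.
σ_{nickel alloy} = P/A₁ = 91500/750 = 122 MPa, compressive.

σ ≈ 122 MPa (compressive)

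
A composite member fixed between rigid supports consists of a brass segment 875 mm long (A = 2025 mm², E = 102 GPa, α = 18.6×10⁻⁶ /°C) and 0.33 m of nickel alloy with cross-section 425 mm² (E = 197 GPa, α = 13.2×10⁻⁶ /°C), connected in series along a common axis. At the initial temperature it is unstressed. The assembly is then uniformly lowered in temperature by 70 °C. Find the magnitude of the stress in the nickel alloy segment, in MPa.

If the supports were absent, the total length change would be Σ αᵢΔT Lᵢ = 18.6×10⁻⁶×70×875 + 13.2×10⁻⁶×70×330 = 1.444 mm.
The rigid supports impose zero overall length change; the single axial force P common to all segments must satisfy P Σ Lᵢ/(AᵢEᵢ) = δ_free.
Σ Lᵢ/(AᵢEᵢ) = 875/(2025×102×10³) + 330/(425×197×10³) = 8.178×10⁻⁶ mm/N.
P = 1.444 / 8.178×10⁻⁶ = 176600 N = 176.6 kN, tensile.
σ_{nickel alloy} = P / A = 176600 / 425 = 415.5 MPa.

σ ≈ 416 MPa (tensile)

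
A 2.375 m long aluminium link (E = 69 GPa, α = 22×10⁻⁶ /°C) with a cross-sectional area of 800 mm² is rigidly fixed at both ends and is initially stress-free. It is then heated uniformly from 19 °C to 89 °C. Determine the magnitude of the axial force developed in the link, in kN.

P ≈ 85 kN (compressive)

The ends cannot move, so σ = EαΔT = 69×10³ × 22×10⁻⁶ × 70 = 106.3 MPa.
Axial force P = σA = 106.3 × 800 = 85010 N = 85.01 kN, compressive.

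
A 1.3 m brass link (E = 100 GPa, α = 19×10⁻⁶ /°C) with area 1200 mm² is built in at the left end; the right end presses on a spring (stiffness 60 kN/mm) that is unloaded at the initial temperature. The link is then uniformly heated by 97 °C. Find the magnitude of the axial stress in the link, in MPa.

σ ≈ 72.6 MPa (compressive)

If the spring were absent the link would lengthen by αΔT L = 19×10⁻⁶ × 97 × 1300 = 2.396 mm.
Let P be the compressive force at the spring. The link shortens elastically by PL/(AE) and the spring compresses by P/k; together these equal δ_free.
P [ L/(AE) + 1/k ] = δ_free → P [ 1300/(1200×100×10³) + 1/(60×10³) ] = 2.396.
P = 2.396 / 2.75×10⁻⁵ = 87120 N.
σ = P/A = 87120/1200 = 72.6 MPa.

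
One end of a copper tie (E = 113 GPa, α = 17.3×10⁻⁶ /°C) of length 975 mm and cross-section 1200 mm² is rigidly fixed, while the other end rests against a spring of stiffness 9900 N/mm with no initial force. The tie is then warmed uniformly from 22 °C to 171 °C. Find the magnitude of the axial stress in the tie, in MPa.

Free thermal expansion: δ_free = αΔT L = 17.3×10⁻⁶ × 149 × 975 = 2.513 mm.
Let P be the compressive force at the spring. The tie shortens elastically by PL/(AE) and the spring compresses by P/k; together these equal δ_free.
So P = δ_free / [L/(AE) + 1/k] = 2.513 / [ 975/(1200×113×10³) + 1/(9900) ].
P = 2.513 / 0.0001082 = 23230 N.
σ = P/A = 23230/1200 = 19.36 MPa.

σ ≈ 19.4 MPa (compressive)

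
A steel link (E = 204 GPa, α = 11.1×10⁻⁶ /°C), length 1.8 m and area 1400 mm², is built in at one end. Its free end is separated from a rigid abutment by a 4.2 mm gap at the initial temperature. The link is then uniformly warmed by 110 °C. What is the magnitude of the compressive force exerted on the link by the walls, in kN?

P ≈ 0 kN

If the wall were absent the link would grow by αΔT L = 11.1×10⁻⁶ × 110 × 1800 = 2.198 mm.
This is smaller than the 4.2 mm clearance, so the link expands freely without reaching the stop — the stress is zero.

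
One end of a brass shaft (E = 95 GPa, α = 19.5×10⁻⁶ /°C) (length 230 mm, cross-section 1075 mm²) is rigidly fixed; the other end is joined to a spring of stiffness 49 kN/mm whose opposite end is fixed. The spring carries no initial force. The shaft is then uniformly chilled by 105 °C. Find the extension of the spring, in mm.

δ ≈ 0.424 mm

Free thermal contraction: δ_free = αΔT L = 19.5×10⁻⁶ × 105 × 230 = 0.4709 mm.
Let P be the tensile force in the spring. The shaft extends elastically by PL/(AE) and the spring stretches by P/k; together these equal δ_free.
So P = δ_free / [L/(AE) + 1/k] = 0.4709 / [ 230/(1075×95×10³) + 1/(49×10³) ].
P = 0.4709 / 2.266×10⁻⁵ = 20780 N.
Spring extension = P/k = 20780/(49×10³) = 0.4241 mm.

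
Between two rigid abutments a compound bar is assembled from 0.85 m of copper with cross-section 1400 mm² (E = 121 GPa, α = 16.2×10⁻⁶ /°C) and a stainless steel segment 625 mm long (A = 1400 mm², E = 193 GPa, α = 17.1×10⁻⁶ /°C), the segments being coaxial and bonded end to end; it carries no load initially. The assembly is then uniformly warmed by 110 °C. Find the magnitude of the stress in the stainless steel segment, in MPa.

If the supports were absent, the total length change would be Σ αᵢΔT Lᵢ = 16.2×10⁻⁶×110×850 + 17.1×10⁻⁶×110×625 = 2.69 mm.
The walls prevent any net length change, so an axial force P (same in every segment) develops. Compatibility: P · Σ Lᵢ/(AᵢEᵢ) = δ_free.
Σ Lᵢ/(AᵢEᵢ) = 850/(1400×121×10³) + 625/(1400×193×10³) = 7.331×10⁻⁶ mm/N.
So P = 2.69 / 7.331×10⁻⁶ = 367 kN, compressive.
σ_{stainless steel} = P / A = 367000 / 1400 = 262.1 MPa.

σ ≈ 262 MPa (compressive)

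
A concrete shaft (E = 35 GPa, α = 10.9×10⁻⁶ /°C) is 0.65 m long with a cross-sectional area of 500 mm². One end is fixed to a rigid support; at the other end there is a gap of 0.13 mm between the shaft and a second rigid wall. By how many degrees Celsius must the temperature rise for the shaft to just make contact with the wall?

The gap closes when αΔT L = 0.13 mm, since the shaft is still unstressed at that instant.
So ΔT = g/(αL) = 0.13/(10.9×10⁻⁶ × 650) = 18.35 °C.

ΔT ≈ 18.3 °C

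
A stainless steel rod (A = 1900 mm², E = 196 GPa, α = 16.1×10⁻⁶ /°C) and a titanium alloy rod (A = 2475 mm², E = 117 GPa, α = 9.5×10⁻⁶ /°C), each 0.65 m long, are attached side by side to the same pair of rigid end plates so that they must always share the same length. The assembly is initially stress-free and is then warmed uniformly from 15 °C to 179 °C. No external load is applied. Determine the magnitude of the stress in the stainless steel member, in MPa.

σ ≈ 92.8 MPa (compressive)

Equilibrium of a rigid end plate with no external load gives equal and opposite internal forces ±P in the two members. Since α_{stainless steel} > α_{titanium alloy}, heating drives the stainless steel into compression and the titanium alloy into tension.
Equating the net (thermal + elastic) strains gives |α₁ − α₂|·ΔT = P·[1/(A₁E₁) + 1/(A₂E₂)].
|α₁ − α₂|·ΔT = 6.6×10⁻⁶ × 164 = 0.001082.
1/(A₁E₁) + 1/(A₂E₂) = 1/(1900×196×10³) + 1/(2475×117×10³) = 6.139×10⁻⁹ N⁻¹.
P = 0.001082 / 6.139×10⁻⁹ = 176300 N = 176.3 kN.
σ_{stainless steel} = P/A₁ = 176300/1900 = 92.8 MPa, compressive.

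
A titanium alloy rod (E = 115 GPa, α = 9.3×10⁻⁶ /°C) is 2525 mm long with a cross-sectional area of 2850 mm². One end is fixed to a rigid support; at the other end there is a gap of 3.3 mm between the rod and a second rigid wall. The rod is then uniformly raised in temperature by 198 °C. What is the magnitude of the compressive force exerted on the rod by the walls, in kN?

Free thermal elongation = αΔT L = 9.3×10⁻⁶ × 198 × 2525 = 4.65 mm.
After closing the 3.3 mm clearance, 4.65 − 3.3 = 1.35 mm of expansion remains to be suppressed by the wall.
Compatibility: PL/(AE) = 1.35 mm, so σ = P/A = E × (1.35/2525) = 61.46 MPa.
Force on the wall = σA = 61.46 × 2850 mm² = 175.2 kN.

P ≈ 175 kN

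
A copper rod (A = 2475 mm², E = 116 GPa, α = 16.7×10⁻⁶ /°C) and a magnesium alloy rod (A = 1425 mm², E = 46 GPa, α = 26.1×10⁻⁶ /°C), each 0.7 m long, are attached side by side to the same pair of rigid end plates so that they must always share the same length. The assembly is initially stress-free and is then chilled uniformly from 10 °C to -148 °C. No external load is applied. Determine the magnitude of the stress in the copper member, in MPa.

Both members must finish at the same length. With the larger α, the magnesium alloy tends to over-contract; the plates restrain it, putting the magnesium alloy in tension and the copper in compression. With no external load the two internal forces are equal and opposite, magnitude P.
Equating the net (thermal + elastic) strains gives |α₁ − α₂|·ΔT = P·[1/(A₁E₁) + 1/(A₂E₂)].
|α₁ − α₂|·ΔT = 9.4×10⁻⁶ × 158 = 0.001485.
1/(A₁E₁) + 1/(A₂E₂) = 1/(2475×116×10³) + 1/(1425×46×10³) = 1.874×10⁻⁸ N⁻¹.
So P = 0.001485 / 1.874×10⁻⁸ = 79.26 kN.
σ_{copper} = P/A₁ = 79260/2475 = 32.02 MPa, compressive.

σ ≈ 32 MPa (compressive)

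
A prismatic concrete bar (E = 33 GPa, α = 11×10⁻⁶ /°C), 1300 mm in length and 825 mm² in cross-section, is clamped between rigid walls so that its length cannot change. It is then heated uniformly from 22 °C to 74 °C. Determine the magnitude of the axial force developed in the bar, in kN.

P ≈ 15.6 kN (compressive)

With zero net strain, σ = E·αΔT = 33 GPa × 11×10⁻⁶ × 52 = 18.88 MPa.
P = AEαΔT = 825 × 33×10³ × 11×10⁻⁶ × 52 = 15.57 kN (compressive).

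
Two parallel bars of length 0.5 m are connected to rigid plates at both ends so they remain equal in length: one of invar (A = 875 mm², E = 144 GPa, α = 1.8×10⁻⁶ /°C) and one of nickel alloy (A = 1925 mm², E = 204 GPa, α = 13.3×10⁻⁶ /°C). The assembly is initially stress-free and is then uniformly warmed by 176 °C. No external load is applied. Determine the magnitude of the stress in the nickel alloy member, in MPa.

The nickel alloy has the larger α, so on heating it would change length more than the invar if both were free. The rigid plates force a common final length, so the nickel alloy is put into compression and the invar into tension, with equal and opposite forces P (no external load).
Equating the net (thermal + elastic) strains gives |α₁ − α₂|·ΔT = P·[1/(A₁E₁) + 1/(A₂E₂)].
|α₁ − α₂|·ΔT = 11.5×10⁻⁶ × 176 = 0.002024.
1/(A₁E₁) + 1/(A₂E₂) = 1/(875×144×10³) + 1/(1925×204×10³) = 1.048×10⁻⁸ N⁻¹.
So P = 0.002024 / 1.048×10⁻⁸ = 193.1 kN.
σ_{nickel alloy} = P/A₂ = 193100/1925 = 100.3 MPa, compressive.

σ ≈ 100 MPa (compressive)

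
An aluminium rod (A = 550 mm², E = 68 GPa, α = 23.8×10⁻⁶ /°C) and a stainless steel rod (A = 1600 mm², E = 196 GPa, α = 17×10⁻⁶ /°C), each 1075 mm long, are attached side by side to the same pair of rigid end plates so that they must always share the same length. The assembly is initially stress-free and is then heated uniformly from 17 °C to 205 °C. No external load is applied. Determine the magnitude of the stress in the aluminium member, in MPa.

Both members must finish at the same length. With the larger α, the aluminium tends to over-expand; the plates restrain it, putting the aluminium in compression and the stainless steel in tension. With no external load the two internal forces are equal and opposite, magnitude P.
Compatibility of the two members (thermal + elastic change equal): (α₁ − α₂)ΔT = P·[1/(A₁E₁) + 1/(A₂E₂)].
|α₁ − α₂|·ΔT = 6.8×10⁻⁶ × 188 = 0.001278.
1/(A₁E₁) + 1/(A₂E₂) = 1/(550×68×10³) + 1/(1600×196×10³) = 2.993×10⁻⁸ N⁻¹.
So P = 0.001278 / 2.993×10⁻⁸ = 42.72 kN.
σ_{aluminium} = P/A₁ = 42720/550 = 77.67 MPa, compressive.

σ ≈ 77.7 MPa (compressive)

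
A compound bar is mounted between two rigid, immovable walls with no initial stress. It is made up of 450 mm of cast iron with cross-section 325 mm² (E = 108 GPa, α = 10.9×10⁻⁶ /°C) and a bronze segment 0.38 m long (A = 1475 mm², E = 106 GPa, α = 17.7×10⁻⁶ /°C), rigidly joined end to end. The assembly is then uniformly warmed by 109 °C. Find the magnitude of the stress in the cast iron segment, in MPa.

Free thermal expansion of the whole bar: Σ αᵢΔT Lᵢ = 10.9×10⁻⁶×109×450 + 17.7×10⁻⁶×109×380 = 1.268 mm.
The rigid supports impose zero overall length change; the single axial force P common to all segments must satisfy P Σ Lᵢ/(AᵢEᵢ) = δ_free.
Σ Lᵢ/(AᵢEᵢ) = 450/(325×108×10³) + 380/(1475×106×10³) = 1.525×10⁻⁵ mm/N.
P = 1.268 / 1.525×10⁻⁵ = 83130 N = 83.13 kN, compressive.
σ_{cast iron} = P / A = 83130 / 325 = 255.8 MPa.

σ ≈ 256 MPa (compressive)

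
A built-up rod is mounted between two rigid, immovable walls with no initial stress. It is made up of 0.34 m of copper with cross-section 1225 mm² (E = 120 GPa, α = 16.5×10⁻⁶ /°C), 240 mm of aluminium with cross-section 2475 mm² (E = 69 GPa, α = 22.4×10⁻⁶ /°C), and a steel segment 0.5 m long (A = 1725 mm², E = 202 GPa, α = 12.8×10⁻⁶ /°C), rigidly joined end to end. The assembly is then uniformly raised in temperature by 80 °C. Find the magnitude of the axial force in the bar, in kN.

Free thermal expansion of the whole bar: Σ αᵢΔT Lᵢ = 16.5×10⁻⁶×80×340 + 22.4×10⁻⁶×80×240 + 12.8×10⁻⁶×80×500 = 1.391 mm.
The walls prevent any net length change, so an axial force P (same in every segment) develops. Compatibility: P · Σ Lᵢ/(AᵢEᵢ) = δ_free.
Σ Lᵢ/(AᵢEᵢ) = 340/(1225×120×10³) + 240/(2475×69×10³) + 500/(1725×202×10³) = 5.153×10⁻⁶ mm/N.
So P = 1.391 / 5.153×10⁻⁶ = 269.9 kN, compressive.

P ≈ 270 kN (compressive)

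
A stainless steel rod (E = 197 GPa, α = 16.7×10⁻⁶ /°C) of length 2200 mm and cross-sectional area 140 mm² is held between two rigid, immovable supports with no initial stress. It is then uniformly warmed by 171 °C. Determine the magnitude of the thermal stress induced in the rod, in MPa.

σ ≈ 563 MPa (compressive)

Because both ends are immovable the net strain is zero, and the suppressed thermal strain is αΔT = 16.7×10⁻⁶ × 171 = 2855.7×10⁻⁶.
The stress required to suppress this strain is σ = Eε = 197×10³ × 2855.7×10⁻⁶ = 562.6 MPa, compressive since the rod is trying to expand.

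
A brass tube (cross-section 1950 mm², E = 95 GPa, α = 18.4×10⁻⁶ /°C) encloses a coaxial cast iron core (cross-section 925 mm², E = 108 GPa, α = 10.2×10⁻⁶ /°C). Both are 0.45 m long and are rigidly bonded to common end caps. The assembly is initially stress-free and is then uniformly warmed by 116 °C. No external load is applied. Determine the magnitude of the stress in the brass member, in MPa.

σ ≈ 31.7 MPa (compressive)

Both members must finish at the same length. With the larger α, the brass tends to over-expand; the plates restrain it, putting the brass in compression and the cast iron in tension. With no external load the two internal forces are equal and opposite, magnitude P.
Setting the final lengths equal and cancelling L: (α₁ − α₂)ΔT = P/(A₁E₁) + P/(A₂E₂).
|α₁ − α₂|·ΔT = 8.2×10⁻⁶ × 116 = 0.0009512.
1/(A₁E₁) + 1/(A₂E₂) = 1/(1950×95×10³) + 1/(925×108×10³) = 1.541×10⁻⁸ N⁻¹.
So P = 0.0009512 / 1.541×10⁻⁸ = 61.73 kN.
σ_{brass} = P/A₁ = 61730/1950 = 31.66 MPa, compressive.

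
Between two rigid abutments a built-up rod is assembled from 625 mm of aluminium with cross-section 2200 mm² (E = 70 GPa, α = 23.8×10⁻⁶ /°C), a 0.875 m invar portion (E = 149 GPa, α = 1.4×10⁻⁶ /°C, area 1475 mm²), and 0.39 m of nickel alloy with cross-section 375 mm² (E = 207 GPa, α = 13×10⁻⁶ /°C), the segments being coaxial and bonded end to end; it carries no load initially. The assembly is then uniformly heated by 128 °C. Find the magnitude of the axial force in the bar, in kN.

With the walls removed the bar would change length by δ_free = Σ αᵢΔT Lᵢ = 23.8×10⁻⁶×128×625 + 1.4×10⁻⁶×128×875 + 13×10⁻⁶×128×390 = 2.71 mm.
The walls prevent any net length change, so an axial force P (same in every segment) develops. Compatibility: P · Σ Lᵢ/(AᵢEᵢ) = δ_free.
Σ Lᵢ/(AᵢEᵢ) = 625/(2200×70×10³) + 875/(1475×149×10³) + 390/(375×207×10³) = 1.306×10⁻⁵ mm/N.
P = 2.71 / 1.306×10⁻⁵ = 207400 N = 207.4 kN, compressive.

P ≈ 207 kN (compressive)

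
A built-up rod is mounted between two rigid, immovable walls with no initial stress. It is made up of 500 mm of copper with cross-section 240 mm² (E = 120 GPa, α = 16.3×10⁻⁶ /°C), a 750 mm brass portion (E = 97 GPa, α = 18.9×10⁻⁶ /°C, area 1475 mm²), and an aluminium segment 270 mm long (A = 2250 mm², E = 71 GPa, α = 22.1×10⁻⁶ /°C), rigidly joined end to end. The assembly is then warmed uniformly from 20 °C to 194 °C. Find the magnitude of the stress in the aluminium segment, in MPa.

σ ≈ 90.1 MPa (compressive)

With the walls removed the bar would change length by δ_free = Σ αᵢΔT Lᵢ = 16.3×10⁻⁶×174×500 + 18.9×10⁻⁶×174×750 + 22.1×10⁻⁶×174×270 = 4.923 mm.
The rigid supports impose zero overall length change; the single axial force P common to all segments must satisfy P Σ Lᵢ/(AᵢEᵢ) = δ_free.
The series flexibility is Σ Lᵢ/(AᵢEᵢ) = 500/(240×120×10³) + 750/(1475×97×10³) + 270/(2250×71×10³) = 2.429×10⁻⁵ mm/N.
So P = 4.923 / 2.429×10⁻⁵ = 202.6 kN, compressive.
σ_{aluminium} = P / A = 202600 / 2250 = 90.06 MPa.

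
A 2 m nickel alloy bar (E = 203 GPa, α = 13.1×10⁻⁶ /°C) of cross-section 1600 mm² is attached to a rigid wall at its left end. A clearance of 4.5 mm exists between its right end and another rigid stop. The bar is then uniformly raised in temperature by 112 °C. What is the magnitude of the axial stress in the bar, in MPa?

If the wall were absent the bar would grow by αΔT L = 13.1×10⁻⁶ × 112 × 2000 = 2.934 mm.
Since δ_free = 2.93 mm is less than the 4.5 mm gap, the bar never touches the wall. No axial force develops.

σ ≈ 0 MPa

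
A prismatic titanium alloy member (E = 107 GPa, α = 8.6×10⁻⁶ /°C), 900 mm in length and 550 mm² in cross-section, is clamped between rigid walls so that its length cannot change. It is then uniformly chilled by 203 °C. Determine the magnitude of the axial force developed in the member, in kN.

P ≈ 103 kN (tensile)

The ends cannot move, so σ = EαΔT = 107×10³ × 8.6×10⁻⁶ × 203 = 186.8 MPa.
Then P = σA = 186.8 × 550 mm² = 102.7 kN, tensile.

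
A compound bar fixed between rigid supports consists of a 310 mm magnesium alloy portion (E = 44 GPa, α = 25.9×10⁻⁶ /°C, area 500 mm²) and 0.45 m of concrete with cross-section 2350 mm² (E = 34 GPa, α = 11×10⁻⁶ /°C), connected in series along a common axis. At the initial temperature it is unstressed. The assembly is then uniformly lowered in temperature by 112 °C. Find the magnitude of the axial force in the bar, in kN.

With the walls removed the bar would change length by δ_free = Σ αᵢΔT Lᵢ = 25.9×10⁻⁶×112×310 + 11×10⁻⁶×112×450 = 1.454 mm.
The walls prevent any net length change, so an axial force P (same in every segment) develops. Compatibility: P · Σ Lᵢ/(AᵢEᵢ) = δ_free.
Σ Lᵢ/(AᵢEᵢ) = 310/(500×44×10³) + 450/(2350×34×10³) = 1.972×10⁻⁵ mm/N.
Hence P = δ_free / Σ(L/AE) = 1.454/1.972×10⁻⁵ = 73.7 kN (tensile).

P ≈ 73.7 kN (tensile)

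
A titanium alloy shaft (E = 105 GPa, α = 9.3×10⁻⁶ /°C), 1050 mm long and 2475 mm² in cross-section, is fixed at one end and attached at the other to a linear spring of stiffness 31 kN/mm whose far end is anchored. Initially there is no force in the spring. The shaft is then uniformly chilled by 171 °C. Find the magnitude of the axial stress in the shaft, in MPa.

If the spring were absent the shaft would shorten by αΔT L = 9.3×10⁻⁶ × 171 × 1050 = 1.67 mm.
With a force P in the spring, the elastic change of the shaft is PL/(AE) and that of the spring is P/k; compatibility requires their sum to equal δ_free.
So P = δ_free / [L/(AE) + 1/k] = 1.67 / [ 1050/(2475×105×10³) + 1/(31×10³) ].
P = 1.67 / 3.63×10⁻⁵ = 46000 N.
σ = P/A = 46000/2475 = 18.59 MPa.

σ ≈ 18.6 MPa (tensile)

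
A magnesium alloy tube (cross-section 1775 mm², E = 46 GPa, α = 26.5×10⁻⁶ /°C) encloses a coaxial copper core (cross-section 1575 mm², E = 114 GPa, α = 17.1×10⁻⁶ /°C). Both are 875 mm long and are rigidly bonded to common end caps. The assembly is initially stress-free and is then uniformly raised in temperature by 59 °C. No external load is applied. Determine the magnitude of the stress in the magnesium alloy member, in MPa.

Equilibrium of a rigid end plate with no external load gives equal and opposite internal forces ±P in the two members. Since α_{magnesium alloy} > α_{copper}, heating drives the magnesium alloy into compression and the copper into tension.
Equating the net (thermal + elastic) strains gives |α₁ − α₂|·ΔT = P·[1/(A₁E₁) + 1/(A₂E₂)].
|α₁ − α₂|·ΔT = 9.4×10⁻⁶ × 59 = 0.0005546.
1/(A₁E₁) + 1/(A₂E₂) = 1/(1775×46×10³) + 1/(1575×114×10³) = 1.782×10⁻⁸ N⁻¹.
P = 0.0005546 / 1.782×10⁻⁸ = 31130 N = 31.13 kN.
σ_{magnesium alloy} = P/A₁ = 31130/1775 = 17.54 MPa, compressive.

σ ≈ 17.5 MPa (compressive)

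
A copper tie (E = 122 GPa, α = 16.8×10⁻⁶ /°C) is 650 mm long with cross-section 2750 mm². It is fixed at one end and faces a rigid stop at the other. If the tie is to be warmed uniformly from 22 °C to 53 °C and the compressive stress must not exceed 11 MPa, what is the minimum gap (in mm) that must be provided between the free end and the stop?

With no wall the tie would lengthen by αΔT L = 16.8×10⁻⁶ × 31 × 650 = 0.3385 mm.
A stress of 11 MPa corresponds to the wall pushing the tie back by σL/E = 11×650/(122×10³) = 0.05861 mm.
The gap must absorb the remainder: g_min = 0.3385 − 0.05861 = 0.2799 mm.

g ≈ 0.28 mm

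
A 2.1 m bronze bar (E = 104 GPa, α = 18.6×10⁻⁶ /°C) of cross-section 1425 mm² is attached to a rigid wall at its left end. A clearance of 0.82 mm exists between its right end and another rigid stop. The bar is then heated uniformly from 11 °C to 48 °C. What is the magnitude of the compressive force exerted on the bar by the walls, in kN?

P ≈ 44.1 kN

Free thermal elongation = αΔT L = 18.6×10⁻⁶ × 37 × 2100 = 1.445 mm.
After closing the 0.82 mm clearance, 1.445 − 0.82 = 0.6252 mm of expansion remains to be suppressed by the wall.
So σ = E(δ_free − g)/L = 104×10³ × 0.6252/2100 = 30.96 MPa.
Force on the wall = σA = 30.96 × 1425 mm² = 44.12 kN.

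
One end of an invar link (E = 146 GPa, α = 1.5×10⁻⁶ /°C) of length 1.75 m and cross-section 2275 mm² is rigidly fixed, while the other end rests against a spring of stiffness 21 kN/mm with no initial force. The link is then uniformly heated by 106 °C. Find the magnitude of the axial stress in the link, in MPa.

If the spring were absent the link would lengthen by αΔT L = 1.5×10⁻⁶ × 106 × 1750 = 0.2783 mm.
Let P be the compressive force at the spring. The link shortens elastically by PL/(AE) and the spring compresses by P/k; together these equal δ_free.
P [ L/(AE) + 1/k ] = δ_free → P [ 1750/(2275×146×10³) + 1/(21×10³) ] = 0.2783.
P = 0.2783 / 5.289×10⁻⁵ = 5261 N.
σ = P/A = 5261/2275 = 2.313 MPa.

σ ≈ 2.31 MPa (compressive)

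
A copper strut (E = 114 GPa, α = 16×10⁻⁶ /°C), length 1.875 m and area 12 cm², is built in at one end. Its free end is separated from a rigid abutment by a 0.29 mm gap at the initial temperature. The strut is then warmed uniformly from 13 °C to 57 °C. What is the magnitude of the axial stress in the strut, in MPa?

σ ≈ 62.6 MPa (compressive)

If the wall were absent the strut would grow by αΔT L = 16×10⁻⁶ × 44 × 1875 = 1.32 mm.
The gap closes (δ_free > 0.29 mm) and the wall then resists a further 1.32 − 0.29 = 1.03 mm of expansion.
That suppressed elongation corresponds to σ = E·Δ/L = 114×10³ × 1.03/1875 = 62.62 MPa.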